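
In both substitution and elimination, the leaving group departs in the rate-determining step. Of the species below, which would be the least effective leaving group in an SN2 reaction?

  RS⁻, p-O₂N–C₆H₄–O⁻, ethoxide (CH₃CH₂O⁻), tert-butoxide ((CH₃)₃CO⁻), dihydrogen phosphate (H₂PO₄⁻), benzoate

The more stable X⁻ (or X) is on its own — i.e. the weaker a base it is — the better a leaving group it makes.
dihydrogen phosphate (H₂PO₄⁻): pKₐ(H₃PO₄) ≈ 2.1
benzoate: pKₐ(C₆H₅COOH) ≈ 4.2
p-O₂N–C₆H₄–O⁻: pKₐ(p-nitrophenol) ≈ 7.2
RS⁻: pKₐ(RSH (a thiol)) ≈ 10.5
ethoxide (CH₃CH₂O⁻): pKₐ(CH₃CH₂OH) ≈ 16
tert-butoxide ((CH₃)₃CO⁻): pKₐ(t-BuOH) ≈ 18

tert-butoxide ((CH₃)₃CO⁻)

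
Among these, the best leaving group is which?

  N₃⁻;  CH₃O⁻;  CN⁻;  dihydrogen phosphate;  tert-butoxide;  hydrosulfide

Leaving-group ability tracks the stability of the departed species; conjugate-acid pKₐ is the usual yardstick (lower pKₐ → better LG).
dihydrogen phosphate: pKₐ(H₃PO₄) ≈ 2.1
N₃⁻: pKₐ(HN₃) ≈ 4.7
hydrosulfide: pKₐ(H₂S) ≈ 7
CN⁻: pKₐ(HCN) ≈ 9.2
CH₃O⁻: pKₐ(CH₃OH) ≈ 15.5
tert-butoxide: pKₐ(t-BuOH) ≈ 18

dihydrogen phosphate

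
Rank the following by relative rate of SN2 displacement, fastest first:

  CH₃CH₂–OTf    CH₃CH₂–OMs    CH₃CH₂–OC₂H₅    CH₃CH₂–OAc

CH₃CH₂–OTf > CH₃CH₂–OMs > CH₃CH₂–OAc > CH₃CH₂–OC₂H₅

Same R in every case — rank the leaving groups.
The more stable X⁻ (or X) is on its own — i.e. the weaker a base it is — the better a leaving group it makes.
CH₃CH₂–OTf loses OTf⁻: pKₐ(CF₃SO₃H (triflic acid)) ≈ -14
CH₃CH₂–OMs loses OMs⁻: pKₐ(CH₃SO₃H (MsOH)) ≈ -1.9
CH₃CH₂–OAc loses AcO⁻: pKₐ(CH₃COOH) ≈ 4.8
CH₃CH₂–OC₂H₅ loses CH₃CH₂O⁻: pKₐ(CH₃CH₂OH) ≈ 16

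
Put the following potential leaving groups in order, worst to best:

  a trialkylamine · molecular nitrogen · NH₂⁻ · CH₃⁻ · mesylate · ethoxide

Rank by basicity of the departing species: weakest base leaves most easily.
molecular nitrogen: no meaningful conjugate acid; N₂ departs as an exceptionally stable neutral molecule
mesylate: pKₐ(CH₃SO₃H (MsOH)) ≈ -1.9
a trialkylamine: pKₐ(R'₃NH⁺) ≈ 10.7 — neutral but still a fairly strong base; Hofmann-elimination LG
ethoxide: pKₐ(CH₃CH₂OH) ≈ 16 — strong base; alkoxides do not leave unassisted
NH₂⁻: pKₐ(NH₃) ≈ 38
CH₃⁻: pKₐ(CH₄) ≈ 48 — unstabilised carbanion; the worst conceivable leaving group
The question asks for worst first, so the sequence is read in increasing leaving-group ability.

CH₃⁻ < NH₂⁻ < ethoxide < a trialkylamine < mesylate < molecular nitrogen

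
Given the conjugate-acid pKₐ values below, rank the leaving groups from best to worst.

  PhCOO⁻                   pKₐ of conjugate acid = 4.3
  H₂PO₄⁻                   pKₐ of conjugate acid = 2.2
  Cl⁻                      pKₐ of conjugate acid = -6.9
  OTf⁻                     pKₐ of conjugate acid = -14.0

OTf⁻ > Cl⁻ > H₂PO₄⁻ > PhCOO⁻

Lower conjugate-acid pKₐ ⇒ weaker base ⇒ better leaving group.
Sorting by the given values: OTf⁻ (-14.0), Cl⁻ (-6.9), H₂PO₄⁻ (2.2), PhCOO⁻ (4.3).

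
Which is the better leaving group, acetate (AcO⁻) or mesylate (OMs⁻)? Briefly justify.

mesylate (OMs⁻) is the better leaving group.
pKₐ(CH₃SO₃H (MsOH)) ≈ -1.9 versus pKₐ(CH₃COOH) ≈ 4.8: mesylate (OMs⁻) is the much weaker base.
Resonance-delocalised alkanesulfonate.

mesylate (OMs⁻)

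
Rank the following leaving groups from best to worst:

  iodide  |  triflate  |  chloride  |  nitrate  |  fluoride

Leaving-group ability tracks the stability of the departed species; conjugate-acid pKₐ is the usual yardstick (lower pKₐ → better LG).
triflate: pKₐ(CF₃SO₃H (triflic acid)) ≈ -14
iodide: pKₐ(HI) ≈ -10
chloride: pKₐ(HCl) ≈ -7
nitrate: pKₐ(HNO₃) ≈ -1.3
fluoride: pKₐ(HF) ≈ 3.2

triflate > iodide > chloride > nitrate > fluoride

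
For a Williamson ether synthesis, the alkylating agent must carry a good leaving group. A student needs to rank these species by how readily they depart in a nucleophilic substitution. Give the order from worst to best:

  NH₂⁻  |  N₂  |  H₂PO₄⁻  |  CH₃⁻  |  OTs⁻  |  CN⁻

N₂: no meaningful conjugate acid; N₂ departs as an exceptionally stable neutral molecule
OTs⁻: pKₐ(p-CH₃C₆H₄SO₃H (TsOH)) ≈ -2.8
H₂PO₄⁻: pKₐ(H₃PO₄) ≈ 2.1
CN⁻: pKₐ(HCN) ≈ 9.2 — sp carbon stabilises the charge somewhat, but still a poor LG
NH₂⁻: pKₐ(NH₃) ≈ 38 — extremely strong base; never a leaving group
CH₃⁻: pKₐ(CH₄) ≈ 48 — unstabilised carbanion; the worst conceivable leaving group
Listed from poorest to best leaving group as asked.

CH₃⁻ < NH₂⁻ < CN⁻ < H₂PO₄⁻ < OTs⁻ < N₂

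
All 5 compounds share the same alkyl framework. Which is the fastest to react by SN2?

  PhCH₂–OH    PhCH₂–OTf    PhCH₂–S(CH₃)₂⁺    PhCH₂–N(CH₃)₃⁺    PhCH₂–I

PhCH₂–OTf

The skeletons are identical, so relative rate is governed entirely by leaving-group ability.
A good leaving group is a weak base: the lower the pKₐ of its conjugate acid, the more readily it departs.
PhCH₂–OTf loses OTf⁻: pKₐ(CF₃SO₃H (triflic acid)) ≈ -14
PhCH₂–I loses I⁻: pKₐ(HI) ≈ -10
PhCH₂–S(CH₃)₂⁺ loses SR'₂: pKₐ(R'₂SH⁺) ≈ -7
PhCH₂–N(CH₃)₃⁺ loses NR'₃: pKₐ(R'₃NH⁺) ≈ 10.7
PhCH₂–OH loses OH⁻: pKₐ(H₂O) ≈ 15.7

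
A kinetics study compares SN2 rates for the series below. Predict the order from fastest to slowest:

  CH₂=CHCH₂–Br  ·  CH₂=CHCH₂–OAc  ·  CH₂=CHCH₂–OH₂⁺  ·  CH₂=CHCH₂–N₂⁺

CH₂=CHCH₂–N₂⁺ > CH₂=CHCH₂–Br > CH₂=CHCH₂–OH₂⁺ > CH₂=CHCH₂–OAc

With the same alkyl group throughout, only the leaving group differentiates the rates.
Rank by basicity of the departing species: weakest base leaves most easily.
CH₂=CHCH₂–N₂⁺ loses N₂: no meaningful conjugate acid; N₂ departs as an exceptionally stable neutral molecule
CH₂=CHCH₂–Br loses Br⁻: pKₐ(HBr) ≈ -9
CH₂=CHCH₂–OH₂⁺ loses H₂O: pKₐ(H₃O⁺) ≈ -1.7
CH₂=CHCH₂–OAc loses AcO⁻: pKₐ(CH₃COOH) ≈ 4.8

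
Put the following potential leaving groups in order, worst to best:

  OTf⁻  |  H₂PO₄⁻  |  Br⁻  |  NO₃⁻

Rank by basicity of the departing species: weakest base leaves most easily.
OTf⁻: pKₐ(CF₃SO₃H (triflic acid)) ≈ -14
Br⁻: pKₐ(HBr) ≈ -9 — weak base; good leaving group
NO₃⁻: pKₐ(HNO₃) ≈ -1.3
H₂PO₄⁻: pKₐ(H₃PO₄) ≈ 2.1
Listed from poorest to best leaving group as asked.

H₂PO₄⁻ < NO₃⁻ < Br⁻ < OTf⁻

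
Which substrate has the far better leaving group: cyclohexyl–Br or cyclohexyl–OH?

cyclohexyl–Br

From cyclohexyl–OH the departing group would be OH⁻ (pKₐ(H₂O) ≈ 15.7). Strong base; essentially never leaves without prior activation.
From cyclohexyl–Br the leaving group is Br⁻ (pKₐ(HBr) ≈ -9). Weak base; good leaving group.
(In practice cyclohexyl–Br is made from cyclohexyl–OH by treatment with PBr₃, replacing the hydroxyl with bromide.)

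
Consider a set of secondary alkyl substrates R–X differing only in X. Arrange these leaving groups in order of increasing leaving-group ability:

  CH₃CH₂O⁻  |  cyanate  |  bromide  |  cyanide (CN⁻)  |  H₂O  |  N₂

Rank by basicity of the departing species: weakest base leaves most easily.
N₂: no meaningful conjugate acid; N₂ departs as an exceptionally stable neutral molecule
bromide: pKₐ(HBr) ≈ -9
H₂O: pKₐ(H₃O⁺) ≈ -1.7
cyanate: pKₐ(HOCN) ≈ 3.5
cyanide (CN⁻): pKₐ(HCN) ≈ 9.2 — sp carbon stabilises the charge somewhat, but still a poor LG
CH₃CH₂O⁻: pKₐ(CH₃CH₂OH) ≈ 16 — strong base; alkoxides do not leave unassisted
The question asks for worst first, so the sequence is read in increasing leaving-group ability.

CH₃CH₂O⁻ < cyanide (CN⁻) < cyanate < H₂O < bromide < N₂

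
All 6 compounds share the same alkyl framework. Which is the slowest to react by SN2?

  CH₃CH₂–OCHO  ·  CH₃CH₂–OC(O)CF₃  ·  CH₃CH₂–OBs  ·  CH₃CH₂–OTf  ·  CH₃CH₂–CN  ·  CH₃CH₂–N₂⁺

CH₃CH₂–CN

With the same alkyl group throughout, only the leaving group differentiates the rates.
Rank by basicity of the departing species: weakest base leaves most easily.
CH₃CH₂–N₂⁺ loses N₂: no meaningful conjugate acid; N₂ departs as an exceptionally stable neutral molecule
CH₃CH₂–OTf loses OTf⁻: pKₐ(CF₃SO₃H (triflic acid)) ≈ -14
CH₃CH₂–OBs loses OBs⁻: pKₐ(p-BrC₆H₄SO₃H) ≈ -2.8
CH₃CH₂–OC(O)CF₃ loses CF₃COO⁻: pKₐ(CF₃COOH) ≈ 0.2
CH₃CH₂–OCHO loses HCOO⁻: pKₐ(HCOOH) ≈ 3.8
CH₃CH₂–CN loses CN⁻: pKₐ(HCN) ≈ 9.2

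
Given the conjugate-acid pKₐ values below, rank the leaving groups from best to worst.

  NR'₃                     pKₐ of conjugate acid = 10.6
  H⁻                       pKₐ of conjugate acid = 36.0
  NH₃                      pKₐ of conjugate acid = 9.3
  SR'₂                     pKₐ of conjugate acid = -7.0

Lower conjugate-acid pKₐ ⇒ weaker base ⇒ better leaving group.
Sorting by the given values: SR'₂ (-7.0), NH₃ (9.3), NR'₃ (10.6), H⁻ (36.0).

SR'₂ > NH₃ > NR'₃ > H⁻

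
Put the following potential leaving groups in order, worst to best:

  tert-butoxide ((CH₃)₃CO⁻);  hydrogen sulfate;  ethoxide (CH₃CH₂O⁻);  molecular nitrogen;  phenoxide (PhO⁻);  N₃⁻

tert-butoxide ((CH₃)₃CO⁻) < ethoxide (CH₃CH₂O⁻) < phenoxide (PhO⁻) < N₃⁻ < hydrogen sulfate < molecular nitrogen

molecular nitrogen: no meaningful conjugate acid; N₂ departs as an exceptionally stable neutral molecule
hydrogen sulfate: pKₐ(H₂SO₄) ≈ -3 — conjugate base of a strong mineral acid
N₃⁻: pKₐ(HN₃) ≈ 4.7
phenoxide (PhO⁻): pKₐ(C₆H₅OH (phenol)) ≈ 10
ethoxide (CH₃CH₂O⁻): pKₐ(CH₃CH₂OH) ≈ 16
tert-butoxide ((CH₃)₃CO⁻): pKₐ(t-BuOH) ≈ 18 — bulky, strongly basic alkoxide
Reversing gives the worst-to-best order requested.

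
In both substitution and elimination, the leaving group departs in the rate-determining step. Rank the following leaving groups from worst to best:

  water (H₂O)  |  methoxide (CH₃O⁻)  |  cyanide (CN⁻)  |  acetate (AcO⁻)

Leaving-group ability tracks the stability of the departed species; conjugate-acid pKₐ is the usual yardstick (lower pKₐ → better LG).
water (H₂O): pKₐ(H₃O⁺) ≈ -1.7 — neutral; leaves from a protonated alcohol (R–OH₂⁺)
acetate (AcO⁻): pKₐ(CH₃COOH) ≈ 4.8 — resonance-stabilised but still a weak base
cyanide (CN⁻): pKₐ(HCN) ≈ 9.2 — sp carbon stabilises the charge somewhat, but still a poor LG
methoxide (CH₃O⁻): pKₐ(CH₃OH) ≈ 15.5
Reversing gives the worst-to-best order requested.

methoxide (CH₃O⁻) < cyanide (CN⁻) < acetate (AcO⁻) < water (H₂O)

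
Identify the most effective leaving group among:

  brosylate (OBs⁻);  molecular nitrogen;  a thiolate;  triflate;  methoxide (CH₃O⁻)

Rank by basicity of the departing species: weakest base leaves most easily.
molecular nitrogen: no meaningful conjugate acid; N₂ departs as an exceptionally stable neutral molecule
triflate: pKₐ(CF₃SO₃H (triflic acid)) ≈ -14
brosylate (OBs⁻): pKₐ(p-BrC₆H₄SO₃H) ≈ -2.8
a thiolate: pKₐ(RSH (a thiol)) ≈ 10.5
methoxide (CH₃O⁻): pKₐ(CH₃OH) ≈ 15.5

molecular nitrogen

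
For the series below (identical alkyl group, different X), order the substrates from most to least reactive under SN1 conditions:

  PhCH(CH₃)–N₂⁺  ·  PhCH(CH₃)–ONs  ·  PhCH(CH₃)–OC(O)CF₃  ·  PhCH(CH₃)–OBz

PhCH(CH₃)–N₂⁺ > PhCH(CH₃)–ONs > PhCH(CH₃)–OC(O)CF₃ > PhCH(CH₃)–OBz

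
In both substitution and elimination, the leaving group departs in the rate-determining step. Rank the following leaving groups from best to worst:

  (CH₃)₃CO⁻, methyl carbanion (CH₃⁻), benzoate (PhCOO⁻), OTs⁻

OTs⁻: pKₐ(p-CH₃C₆H₄SO₃H (TsOH)) ≈ -2.8
benzoate (PhCOO⁻): pKₐ(C₆H₅COOH) ≈ 4.2 — aryl carboxylate
(CH₃)₃CO⁻: pKₐ(t-BuOH) ≈ 18 — bulky, strongly basic alkoxide
methyl carbanion (CH₃⁻): pKₐ(CH₄) ≈ 48 — unstabilised carbanion; the worst conceivable leaving group

OTs⁻ > benzoate (PhCOO⁻) > (CH₃)₃CO⁻ > methyl carbanion (CH₃⁻)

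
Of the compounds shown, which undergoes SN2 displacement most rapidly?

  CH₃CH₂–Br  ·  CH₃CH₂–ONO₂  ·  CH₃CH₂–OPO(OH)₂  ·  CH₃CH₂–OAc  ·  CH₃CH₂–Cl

Same R in every case — rank the leaving groups.
Rank by basicity of the departing species: weakest base leaves most easily.
CH₃CH₂–Br loses Br⁻: pKₐ(HBr) ≈ -9
CH₃CH₂–Cl loses Cl⁻: pKₐ(HCl) ≈ -7
CH₃CH₂–ONO₂ loses NO₃⁻: pKₐ(HNO₃) ≈ -1.3
CH₃CH₂–OPO(OH)₂ loses H₂PO₄⁻: pKₐ(H₃PO₄) ≈ 2.1
CH₃CH₂–OAc loses AcO⁻: pKₐ(CH₃COOH) ≈ 4.8

CH₃CH₂–Br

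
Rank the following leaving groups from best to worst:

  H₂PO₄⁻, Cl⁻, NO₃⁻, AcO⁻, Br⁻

Br⁻: pKₐ(HBr) ≈ -9
Cl⁻: pKₐ(HCl) ≈ -7 — moderately weak base
NO₃⁻: pKₐ(HNO₃) ≈ -1.3 — resonance-delocalised over three oxygens
H₂PO₄⁻: pKₐ(H₃PO₄) ≈ 2.1
AcO⁻: pKₐ(CH₃COOH) ≈ 4.8 — resonance-stabilised but still a weak base

Br⁻ > Cl⁻ > NO₃⁻ > H₂PO₄⁻ > AcO⁻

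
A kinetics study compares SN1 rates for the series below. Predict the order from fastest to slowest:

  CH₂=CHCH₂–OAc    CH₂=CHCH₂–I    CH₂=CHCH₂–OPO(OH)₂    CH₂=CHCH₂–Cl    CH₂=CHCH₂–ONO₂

CH₂=CHCH₂–I > CH₂=CHCH₂–Cl > CH₂=CHCH₂–ONO₂ > CH₂=CHCH₂–OPO(OH)₂ > CH₂=CHCH₂–OAc

Same R in every case — rank the leaving groups.
Leaving-group ability tracks the stability of the departed species; conjugate-acid pKₐ is the usual yardstick (lower pKₐ → better LG).
CH₂=CHCH₂–I loses I⁻: pKₐ(HI) ≈ -10
CH₂=CHCH₂–Cl loses Cl⁻: pKₐ(HCl) ≈ -7
CH₂=CHCH₂–ONO₂ loses NO₃⁻: pKₐ(HNO₃) ≈ -1.3
CH₂=CHCH₂–OPO(OH)₂ loses H₂PO₄⁻: pKₐ(H₃PO₄) ≈ 2.1
CH₂=CHCH₂–OAc loses AcO⁻: pKₐ(CH₃COOH) ≈ 4.8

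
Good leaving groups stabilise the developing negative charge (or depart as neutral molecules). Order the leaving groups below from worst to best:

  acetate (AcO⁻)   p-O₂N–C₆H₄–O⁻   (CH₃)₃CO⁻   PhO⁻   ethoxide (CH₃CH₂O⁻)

(CH₃)₃CO⁻ < ethoxide (CH₃CH₂O⁻) < PhO⁻ < p-O₂N–C₆H₄–O⁻ < acetate (AcO⁻)

The more stable X⁻ (or X) is on its own — i.e. the weaker a base it is — the better a leaving group it makes.
acetate (AcO⁻): pKₐ(CH₃COOH) ≈ 4.8
p-O₂N–C₆H₄–O⁻: pKₐ(p-nitrophenol) ≈ 7.2
PhO⁻: pKₐ(C₆H₅OH (phenol)) ≈ 10
ethoxide (CH₃CH₂O⁻): pKₐ(CH₃CH₂OH) ≈ 16
(CH₃)₃CO⁻: pKₐ(t-BuOH) ≈ 18
Reversing gives the worst-to-best order requested.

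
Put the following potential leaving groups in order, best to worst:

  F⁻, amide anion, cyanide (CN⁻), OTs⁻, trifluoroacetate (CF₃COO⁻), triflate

triflate > OTs⁻ > trifluoroacetate (CF₃COO⁻) > F⁻ > cyanide (CN⁻) > amide anion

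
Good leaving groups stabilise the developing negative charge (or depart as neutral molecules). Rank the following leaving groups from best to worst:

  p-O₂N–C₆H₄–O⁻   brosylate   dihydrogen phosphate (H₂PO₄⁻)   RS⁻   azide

A good leaving group is a weak base: the lower the pKₐ of its conjugate acid, the more readily it departs.
brosylate: pKₐ(p-BrC₆H₄SO₃H) ≈ -2.8
dihydrogen phosphate (H₂PO₄⁻): pKₐ(H₃PO₄) ≈ 2.1 — moderate base; biological leaving group after further activation
azide: pKₐ(HN₃) ≈ 4.7 — linear, resonance-stabilised
p-O₂N–C₆H₄–O⁻: pKₐ(p-nitrophenol) ≈ 7.2 — nitro group delocalises the charge; the classic chromogenic LG
RS⁻: pKₐ(RSH (a thiol)) ≈ 10.5 — moderately basic; rarely leaves without activation

brosylate > dihydrogen phosphate (H₂PO₄⁻) > azide > p-O₂N–C₆H₄–O⁻ > RS⁻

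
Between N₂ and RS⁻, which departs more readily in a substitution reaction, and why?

N₂ is the better leaving group.
N₂ is the ultimate leaving group — it departs as an exceptionally stable neutral molecule, whereas RS⁻ (pKₐ(RSH (a thiol)) ≈ 10.5) is far more basic.

N₂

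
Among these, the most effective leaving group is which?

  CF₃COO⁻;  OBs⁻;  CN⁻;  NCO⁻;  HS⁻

A good leaving group is a weak base: the lower the pKₐ of its conjugate acid, the more readily it departs.
OBs⁻: pKₐ(p-BrC₆H₄SO₃H) ≈ -2.8
CF₃COO⁻: pKₐ(CF₃COOH) ≈ 0.2
NCO⁻: pKₐ(HOCN) ≈ 3.5
HS⁻: pKₐ(H₂S) ≈ 7
CN⁻: pKₐ(HCN) ≈ 9.2

OBs⁻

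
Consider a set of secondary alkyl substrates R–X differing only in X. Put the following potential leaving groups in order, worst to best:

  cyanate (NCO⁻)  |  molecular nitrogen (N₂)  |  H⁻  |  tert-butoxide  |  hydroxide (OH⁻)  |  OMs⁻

H⁻ < tert-butoxide < hydroxide (OH⁻) < cyanate (NCO⁻) < OMs⁻ < molecular nitrogen (N₂)

A good leaving group is a weak base: the lower the pKₐ of its conjugate acid, the more readily it departs.
molecular nitrogen (N₂): no meaningful conjugate acid; N₂ departs as an exceptionally stable neutral molecule
OMs⁻: pKₐ(CH₃SO₃H (MsOH)) ≈ -1.9 — resonance-delocalised alkanesulfonate
cyanate (NCO⁻): pKₐ(HOCN) ≈ 3.5
hydroxide (OH⁻): pKₐ(H₂O) ≈ 15.7
tert-butoxide: pKₐ(t-BuOH) ≈ 18 — bulky, strongly basic alkoxide
H⁻: pKₐ(H₂) ≈ 36 — extremely strong base; leaves only in special hydride-transfer contexts
Reversing gives the worst-to-best order requested.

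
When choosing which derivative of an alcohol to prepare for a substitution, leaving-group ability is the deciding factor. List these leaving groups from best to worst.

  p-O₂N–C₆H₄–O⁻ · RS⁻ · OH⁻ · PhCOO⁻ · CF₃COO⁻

Leaving-group ability tracks the stability of the departed species; conjugate-acid pKₐ is the usual yardstick (lower pKₐ → better LG).
CF₃COO⁻: pKₐ(CF₃COOH) ≈ 0.2 — strongly electron-withdrawing CF₃ stabilises the carboxylate
PhCOO⁻: pKₐ(C₆H₅COOH) ≈ 4.2 — aryl carboxylate
p-O₂N–C₆H₄–O⁻: pKₐ(p-nitrophenol) ≈ 7.2 — nitro group delocalises the charge; the classic chromogenic LG
RS⁻: pKₐ(RSH (a thiol)) ≈ 10.5 — moderately basic; rarely leaves without activation
OH⁻: pKₐ(H₂O) ≈ 15.7 — strong base; essentially never leaves without prior activation

CF₃COO⁻ > PhCOO⁻ > p-O₂N–C₆H₄–O⁻ > RS⁻ > OH⁻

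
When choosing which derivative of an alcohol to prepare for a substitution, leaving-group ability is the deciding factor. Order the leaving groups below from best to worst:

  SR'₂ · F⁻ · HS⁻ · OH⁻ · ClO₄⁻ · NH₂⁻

ClO₄⁻: pKₐ(HClO₄) ≈ -10 — extremely weak base; rarely used for safety reasons
SR'₂: pKₐ(R'₂SH⁺) ≈ -7 — neutral; leaves from a sulfonium salt (R–SR'₂⁺)
F⁻: pKₐ(HF) ≈ 3.2 — small and strongly basic; the poor halide leaving group
HS⁻: pKₐ(H₂S) ≈ 7 — larger and more polarisable than the oxygen analogue
OH⁻: pKₐ(H₂O) ≈ 15.7
NH₂⁻: pKₐ(NH₃) ≈ 38

ClO₄⁻ > SR'₂ > F⁻ > HS⁻ > OH⁻ > NH₂⁻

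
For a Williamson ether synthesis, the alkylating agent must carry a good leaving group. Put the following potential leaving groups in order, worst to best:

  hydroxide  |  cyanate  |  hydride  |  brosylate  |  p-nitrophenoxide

brosylate: pKₐ(p-BrC₆H₄SO₃H) ≈ -2.8 — arenesulfonate with a p-bromo substituent
cyanate: pKₐ(HOCN) ≈ 3.5 — resonance between N and O
p-nitrophenoxide: pKₐ(p-nitrophenol) ≈ 7.2 — nitro group delocalises the charge; the classic chromogenic LG
hydroxide: pKₐ(H₂O) ≈ 15.7
hydride: pKₐ(H₂) ≈ 36
Reversing gives the worst-to-best order requested.

hydride < hydroxide < p-nitrophenoxide < cyanate < brosylate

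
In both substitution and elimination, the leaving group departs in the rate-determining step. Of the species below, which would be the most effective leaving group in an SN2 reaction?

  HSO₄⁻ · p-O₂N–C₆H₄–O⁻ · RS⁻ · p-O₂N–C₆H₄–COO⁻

HSO₄⁻

A good leaving group is a weak base: the lower the pKₐ of its conjugate acid, the more readily it departs.
HSO₄⁻: pKₐ(H₂SO₄) ≈ -3
p-O₂N–C₆H₄–COO⁻: pKₐ(p-nitrobenzoic acid) ≈ 3.4
p-O₂N–C₆H₄–O⁻: pKₐ(p-nitrophenol) ≈ 7.2
RS⁻: pKₐ(RSH (a thiol)) ≈ 10.5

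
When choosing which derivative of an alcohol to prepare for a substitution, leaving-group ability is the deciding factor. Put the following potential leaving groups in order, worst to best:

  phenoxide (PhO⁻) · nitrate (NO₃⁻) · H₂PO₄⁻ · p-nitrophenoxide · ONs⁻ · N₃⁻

Rank by basicity of the departing species: weakest base leaves most easily.
ONs⁻: pKₐ(p-O₂NC₆H₄SO₃H) ≈ -3.5
nitrate (NO₃⁻): pKₐ(HNO₃) ≈ -1.3
H₂PO₄⁻: pKₐ(H₃PO₄) ≈ 2.1
N₃⁻: pKₐ(HN₃) ≈ 4.7
p-nitrophenoxide: pKₐ(p-nitrophenol) ≈ 7.2
phenoxide (PhO⁻): pKₐ(C₆H₅OH (phenol)) ≈ 10
Reversing gives the worst-to-best order requested.

phenoxide (PhO⁻) < p-nitrophenoxide < N₃⁻ < H₂PO₄⁻ < nitrate (NO₃⁻) < ONs⁻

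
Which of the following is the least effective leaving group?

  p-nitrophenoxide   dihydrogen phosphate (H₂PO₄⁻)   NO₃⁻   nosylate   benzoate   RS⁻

Leaving-group ability tracks the stability of the departed species; conjugate-acid pKₐ is the usual yardstick (lower pKₐ → better LG).
nosylate: pKₐ(p-O₂NC₆H₄SO₃H) ≈ -3.5
NO₃⁻: pKₐ(HNO₃) ≈ -1.3
dihydrogen phosphate (H₂PO₄⁻): pKₐ(H₃PO₄) ≈ 2.1
benzoate: pKₐ(C₆H₅COOH) ≈ 4.2
p-nitrophenoxide: pKₐ(p-nitrophenol) ≈ 7.2
RS⁻: pKₐ(RSH (a thiol)) ≈ 10.5

RS⁻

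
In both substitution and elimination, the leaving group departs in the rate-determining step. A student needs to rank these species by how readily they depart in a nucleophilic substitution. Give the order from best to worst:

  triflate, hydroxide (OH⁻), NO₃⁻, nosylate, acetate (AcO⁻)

triflate > nosylate > NO₃⁻ > acetate (AcO⁻) > hydroxide (OH⁻)

triflate: pKₐ(CF₃SO₃H (triflic acid)) ≈ -14 — charge spread over three oxygens and a CF₃ group; the premier leaving group in synthesis
nosylate: pKₐ(p-O₂NC₆H₄SO₃H) ≈ -3.5 — p-nitro group further stabilises the sulfonate
NO₃⁻: pKₐ(HNO₃) ≈ -1.3 — resonance-delocalised over three oxygens
acetate (AcO⁻): pKₐ(CH₃COOH) ≈ 4.8
hydroxide (OH⁻): pKₐ(H₂O) ≈ 15.7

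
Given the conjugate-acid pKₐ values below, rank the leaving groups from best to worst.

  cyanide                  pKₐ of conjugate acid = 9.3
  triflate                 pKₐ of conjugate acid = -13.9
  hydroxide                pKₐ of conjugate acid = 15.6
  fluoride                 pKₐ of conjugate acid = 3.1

triflate > fluoride > cyanide > hydroxide

Lower conjugate-acid pKₐ ⇒ weaker base ⇒ better leaving group.
Sorting by the given values: triflate (-13.9), fluoride (3.1), cyanide (9.3), hydroxide (15.6).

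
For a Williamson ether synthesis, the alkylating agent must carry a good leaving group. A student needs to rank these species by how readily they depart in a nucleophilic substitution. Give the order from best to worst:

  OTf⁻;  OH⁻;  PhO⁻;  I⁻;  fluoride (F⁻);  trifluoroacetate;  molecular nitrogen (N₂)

molecular nitrogen (N₂): no meaningful conjugate acid; N₂ departs as an exceptionally stable neutral molecule
OTf⁻: pKₐ(CF₃SO₃H (triflic acid)) ≈ -14 — charge spread over three oxygens and a CF₃ group; the premier leaving group in synthesis
I⁻: pKₐ(HI) ≈ -10
trifluoroacetate: pKₐ(CF₃COOH) ≈ 0.2 — strongly electron-withdrawing CF₃ stabilises the carboxylate
fluoride (F⁻): pKₐ(HF) ≈ 3.2 — small and strongly basic; the poor halide leaving group
PhO⁻: pKₐ(C₆H₅OH (phenol)) ≈ 10 — resonance into the ring helps, but still a poor LG
OH⁻: pKₐ(H₂O) ≈ 15.7 — strong base; essentially never leaves without prior activation

molecular nitrogen (N₂) > OTf⁻ > I⁻ > trifluoroacetate > fluoride (F⁻) > PhO⁻ > OH⁻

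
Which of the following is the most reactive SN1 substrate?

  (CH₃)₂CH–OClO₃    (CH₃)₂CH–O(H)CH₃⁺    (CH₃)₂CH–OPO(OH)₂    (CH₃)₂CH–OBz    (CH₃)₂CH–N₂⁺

The skeletons are identical, so relative rate is governed entirely by leaving-group ability.
Rank by basicity of the departing species: weakest base leaves most easily.
(CH₃)₂CH–N₂⁺ loses N₂: no meaningful conjugate acid; N₂ departs as an exceptionally stable neutral molecule
(CH₃)₂CH–OClO₃ loses ClO₄⁻: pKₐ(HClO₄) ≈ -10
(CH₃)₂CH–O(H)CH₃⁺ loses R'OH: pKₐ(R'OH₂⁺) ≈ -2.4
(CH₃)₂CH–OPO(OH)₂ loses H₂PO₄⁻: pKₐ(H₃PO₄) ≈ 2.1
(CH₃)₂CH–OBz loses PhCOO⁻: pKₐ(C₆H₅COOH) ≈ 4.2

(CH₃)₂CH–N₂⁺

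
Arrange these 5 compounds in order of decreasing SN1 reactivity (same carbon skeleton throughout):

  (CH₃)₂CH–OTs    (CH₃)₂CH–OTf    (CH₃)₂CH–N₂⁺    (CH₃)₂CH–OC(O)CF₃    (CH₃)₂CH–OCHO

With the same alkyl group throughout, only the leaving group differentiates the rates.
Rank by basicity of the departing species: weakest base leaves most easily.
(CH₃)₂CH–N₂⁺ loses N₂: no meaningful conjugate acid; N₂ departs as an exceptionally stable neutral molecule
(CH₃)₂CH–OTf loses OTf⁻: pKₐ(CF₃SO₃H (triflic acid)) ≈ -14
(CH₃)₂CH–OTs loses OTs⁻: pKₐ(p-CH₃C₆H₄SO₃H (TsOH)) ≈ -2.8
(CH₃)₂CH–OC(O)CF₃ loses CF₃COO⁻: pKₐ(CF₃COOH) ≈ 0.2
(CH₃)₂CH–OCHO loses HCOO⁻: pKₐ(HCOOH) ≈ 3.8

(CH₃)₂CH–N₂⁺ > (CH₃)₂CH–OTf > (CH₃)₂CH–OTs > (CH₃)₂CH–OC(O)CF₃ > (CH₃)₂CH–OCHO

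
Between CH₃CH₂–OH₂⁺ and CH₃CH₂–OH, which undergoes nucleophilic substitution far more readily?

CH₃CH₂–OH₂⁺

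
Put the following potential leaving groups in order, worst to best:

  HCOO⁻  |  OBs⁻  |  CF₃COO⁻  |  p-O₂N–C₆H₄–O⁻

p-O₂N–C₆H₄–O⁻ < HCOO⁻ < CF₃COO⁻ < OBs⁻

Leaving-group ability tracks the stability of the departed species; conjugate-acid pKₐ is the usual yardstick (lower pKₐ → better LG).
OBs⁻: pKₐ(p-BrC₆H₄SO₃H) ≈ -2.8 — arenesulfonate with a p-bromo substituent
CF₃COO⁻: pKₐ(CF₃COOH) ≈ 0.2
HCOO⁻: pKₐ(HCOOH) ≈ 3.8 — resonance-stabilised carboxylate
p-O₂N–C₆H₄–O⁻: pKₐ(p-nitrophenol) ≈ 7.2 — nitro group delocalises the charge; the classic chromogenic LG
The question asks for worst first, so the sequence is read in increasing leaving-group ability.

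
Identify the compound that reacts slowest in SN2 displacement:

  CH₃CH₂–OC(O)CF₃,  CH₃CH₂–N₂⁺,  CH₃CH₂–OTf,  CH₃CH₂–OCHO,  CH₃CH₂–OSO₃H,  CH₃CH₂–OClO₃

Same R in every case — rank the leaving groups.
A good leaving group is a weak base: the lower the pKₐ of its conjugate acid, the more readily it departs.
CH₃CH₂–N₂⁺ loses N₂: no meaningful conjugate acid; N₂ departs as an exceptionally stable neutral molecule
CH₃CH₂–OTf loses OTf⁻: pKₐ(CF₃SO₃H (triflic acid)) ≈ -14
CH₃CH₂–OClO₃ loses ClO₄⁻: pKₐ(HClO₄) ≈ -10
CH₃CH₂–OSO₃H loses HSO₄⁻: pKₐ(H₂SO₄) ≈ -3
CH₃CH₂–OC(O)CF₃ loses CF₃COO⁻: pKₐ(CF₃COOH) ≈ 0.2
CH₃CH₂–OCHO loses HCOO⁻: pKₐ(HCOOH) ≈ 3.8

CH₃CH₂–OCHO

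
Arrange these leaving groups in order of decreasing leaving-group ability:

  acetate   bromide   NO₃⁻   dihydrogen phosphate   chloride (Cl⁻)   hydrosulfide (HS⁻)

Leaving-group ability tracks the stability of the departed species; conjugate-acid pKₐ is the usual yardstick (lower pKₐ → better LG).
bromide: pKₐ(HBr) ≈ -9 — weak base; good leaving group
chloride (Cl⁻): pKₐ(HCl) ≈ -7 — moderately weak base
NO₃⁻: pKₐ(HNO₃) ≈ -1.3
dihydrogen phosphate: pKₐ(H₃PO₄) ≈ 2.1 — moderate base; biological leaving group after further activation
acetate: pKₐ(CH₃COOH) ≈ 4.8
hydrosulfide (HS⁻): pKₐ(H₂S) ≈ 7

bromide > chloride (Cl⁻) > NO₃⁻ > dihydrogen phosphate > acetate > hydrosulfide (HS⁻)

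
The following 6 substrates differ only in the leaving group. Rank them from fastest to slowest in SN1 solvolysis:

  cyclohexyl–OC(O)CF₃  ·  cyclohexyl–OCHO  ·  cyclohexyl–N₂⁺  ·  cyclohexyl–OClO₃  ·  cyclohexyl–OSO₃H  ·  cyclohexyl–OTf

The skeletons are identical, so relative rate is governed entirely by leaving-group ability.
Leaving-group ability tracks the stability of the departed species; conjugate-acid pKₐ is the usual yardstick (lower pKₐ → better LG).
cyclohexyl–N₂⁺ loses N₂: no meaningful conjugate acid; N₂ departs as an exceptionally stable neutral molecule
cyclohexyl–OTf loses OTf⁻: pKₐ(CF₃SO₃H (triflic acid)) ≈ -14
cyclohexyl–OClO₃ loses ClO₄⁻: pKₐ(HClO₄) ≈ -10
cyclohexyl–OSO₃H loses HSO₄⁻: pKₐ(H₂SO₄) ≈ -3
cyclohexyl–OC(O)CF₃ loses CF₃COO⁻: pKₐ(CF₃COOH) ≈ 0.2
cyclohexyl–OCHO loses HCOO⁻: pKₐ(HCOOH) ≈ 3.8

cyclohexyl–N₂⁺ > cyclohexyl–OTf > cyclohexyl–OClO₃ > cyclohexyl–OSO₃H > cyclohexyl–OC(O)CF₃ > cyclohexyl–OCHO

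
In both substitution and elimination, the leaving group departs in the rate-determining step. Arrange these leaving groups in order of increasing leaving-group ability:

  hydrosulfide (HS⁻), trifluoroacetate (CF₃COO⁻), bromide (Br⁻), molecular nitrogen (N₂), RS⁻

RS⁻ < hydrosulfide (HS⁻) < trifluoroacetate (CF₃COO⁻) < bromide (Br⁻) < molecular nitrogen (N₂)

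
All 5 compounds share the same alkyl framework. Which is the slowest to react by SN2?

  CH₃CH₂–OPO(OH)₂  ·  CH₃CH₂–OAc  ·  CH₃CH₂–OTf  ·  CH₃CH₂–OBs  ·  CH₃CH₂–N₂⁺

CH₃CH₂–OAc

With the same alkyl group throughout, only the leaving group differentiates the rates.
A good leaving group is a weak base: the lower the pKₐ of its conjugate acid, the more readily it departs.
CH₃CH₂–N₂⁺ loses N₂: no meaningful conjugate acid; N₂ departs as an exceptionally stable neutral molecule
CH₃CH₂–OTf loses OTf⁻: pKₐ(CF₃SO₃H (triflic acid)) ≈ -14
CH₃CH₂–OBs loses OBs⁻: pKₐ(p-BrC₆H₄SO₃H) ≈ -2.8
CH₃CH₂–OPO(OH)₂ loses H₂PO₄⁻: pKₐ(H₃PO₄) ≈ 2.1
CH₃CH₂–OAc loses AcO⁻: pKₐ(CH₃COOH) ≈ 4.8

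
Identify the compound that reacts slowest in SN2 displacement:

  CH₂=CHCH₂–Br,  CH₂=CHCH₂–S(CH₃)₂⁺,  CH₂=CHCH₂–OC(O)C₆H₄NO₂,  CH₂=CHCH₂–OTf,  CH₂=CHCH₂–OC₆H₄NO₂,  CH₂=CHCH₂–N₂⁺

Identical carbon frameworks mean the comparison reduces to leaving-group quality.
Leaving-group ability tracks the stability of the departed species; conjugate-acid pKₐ is the usual yardstick (lower pKₐ → better LG).
CH₂=CHCH₂–N₂⁺ loses N₂: no meaningful conjugate acid; N₂ departs as an exceptionally stable neutral molecule
CH₂=CHCH₂–OTf loses OTf⁻: pKₐ(CF₃SO₃H (triflic acid)) ≈ -14
CH₂=CHCH₂–Br loses Br⁻: pKₐ(HBr) ≈ -9
CH₂=CHCH₂–S(CH₃)₂⁺ loses SR'₂: pKₐ(R'₂SH⁺) ≈ -7
CH₂=CHCH₂–OC(O)C₆H₄NO₂ loses p-O₂N–C₆H₄–COO⁻: pKₐ(p-nitrobenzoic acid) ≈ 3.4
CH₂=CHCH₂–OC₆H₄NO₂ loses p-O₂N–C₆H₄–O⁻: pKₐ(p-nitrophenol) ≈ 7.2

CH₂=CHCH₂–OC₆H₄NO₂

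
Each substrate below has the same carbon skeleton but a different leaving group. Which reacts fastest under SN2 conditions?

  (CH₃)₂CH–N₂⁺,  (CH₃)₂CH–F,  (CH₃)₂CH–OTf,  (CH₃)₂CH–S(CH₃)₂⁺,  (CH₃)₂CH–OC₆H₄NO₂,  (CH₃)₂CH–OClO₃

(CH₃)₂CH–N₂⁺

Identical carbon frameworks mean the comparison reduces to leaving-group quality.
The more stable X⁻ (or X) is on its own — i.e. the weaker a base it is — the better a leaving group it makes.
(CH₃)₂CH–N₂⁺ loses N₂: no meaningful conjugate acid; N₂ departs as an exceptionally stable neutral molecule
(CH₃)₂CH–OTf loses OTf⁻: pKₐ(CF₃SO₃H (triflic acid)) ≈ -14
(CH₃)₂CH–OClO₃ loses ClO₄⁻: pKₐ(HClO₄) ≈ -10
(CH₃)₂CH–S(CH₃)₂⁺ loses SR'₂: pKₐ(R'₂SH⁺) ≈ -7
(CH₃)₂CH–F loses F⁻: pKₐ(HF) ≈ 3.2
(CH₃)₂CH–OC₆H₄NO₂ loses p-O₂N–C₆H₄–O⁻: pKₐ(p-nitrophenol) ≈ 7.2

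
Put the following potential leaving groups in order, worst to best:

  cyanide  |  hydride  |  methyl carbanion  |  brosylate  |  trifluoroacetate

methyl carbanion < hydride < cyanide < trifluoroacetate < brosylate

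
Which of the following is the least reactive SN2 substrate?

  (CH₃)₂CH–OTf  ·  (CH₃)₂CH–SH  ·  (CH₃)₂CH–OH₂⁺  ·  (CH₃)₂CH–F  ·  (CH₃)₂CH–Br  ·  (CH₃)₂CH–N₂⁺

Identical carbon frameworks mean the comparison reduces to leaving-group quality.
Rank by basicity of the departing species: weakest base leaves most easily.
(CH₃)₂CH–N₂⁺ loses N₂: no meaningful conjugate acid; N₂ departs as an exceptionally stable neutral molecule
(CH₃)₂CH–OTf loses OTf⁻: pKₐ(CF₃SO₃H (triflic acid)) ≈ -14
(CH₃)₂CH–Br loses Br⁻: pKₐ(HBr) ≈ -9
(CH₃)₂CH–OH₂⁺ loses H₂O: pKₐ(H₃O⁺) ≈ -1.7
(CH₃)₂CH–F loses F⁻: pKₐ(HF) ≈ 3.2
(CH₃)₂CH–SH loses HS⁻: pKₐ(H₂S) ≈ 7

(CH₃)₂CH–SH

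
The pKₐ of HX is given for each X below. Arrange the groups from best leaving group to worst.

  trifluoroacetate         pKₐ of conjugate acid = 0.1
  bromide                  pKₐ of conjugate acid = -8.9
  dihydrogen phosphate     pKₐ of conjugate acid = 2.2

bromide > trifluoroacetate > dihydrogen phosphate

Lower conjugate-acid pKₐ ⇒ weaker base ⇒ better leaving group.
Sorting by the given values: bromide (-8.9), trifluoroacetate (0.1), dihydrogen phosphate (2.2).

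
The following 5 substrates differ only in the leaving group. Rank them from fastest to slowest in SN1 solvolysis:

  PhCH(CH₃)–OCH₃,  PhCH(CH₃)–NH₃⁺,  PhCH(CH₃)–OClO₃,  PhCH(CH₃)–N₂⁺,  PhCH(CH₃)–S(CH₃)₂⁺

PhCH(CH₃)–N₂⁺ > PhCH(CH₃)–OClO₃ > PhCH(CH₃)–S(CH₃)₂⁺ > PhCH(CH₃)–NH₃⁺ > PhCH(CH₃)–OCH₃

With the same alkyl group throughout, only the leaving group differentiates the rates.
A good leaving group is a weak base: the lower the pKₐ of its conjugate acid, the more readily it departs.
PhCH(CH₃)–N₂⁺ loses N₂: no meaningful conjugate acid; N₂ departs as an exceptionally stable neutral molecule
PhCH(CH₃)–OClO₃ loses ClO₄⁻: pKₐ(HClO₄) ≈ -10
PhCH(CH₃)–S(CH₃)₂⁺ loses SR'₂: pKₐ(R'₂SH⁺) ≈ -7
PhCH(CH₃)–NH₃⁺ loses NH₃: pKₐ(NH₄⁺) ≈ 9.2
PhCH(CH₃)–OCH₃ loses CH₃O⁻: pKₐ(CH₃OH) ≈ 15.5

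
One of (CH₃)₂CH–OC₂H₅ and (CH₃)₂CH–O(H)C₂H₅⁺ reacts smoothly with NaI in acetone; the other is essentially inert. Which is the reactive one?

From (CH₃)₂CH–OC₂H₅ the departing group would be CH₃CH₂O⁻ (pKₐ(CH₃CH₂OH) ≈ 16). Strong base; alkoxides do not leave unassisted.
From (CH₃)₂CH–O(H)C₂H₅⁺ the leaving group is R'OH (pKₐ(R'OH₂⁺) ≈ -2.4). Neutral; leaves from a protonated ether (an oxonium ion, R–O(H)R'⁺).
(In practice (CH₃)₂CH–O(H)C₂H₅⁺ is made from (CH₃)₂CH–OC₂H₅ by protonation with concentrated HBr, allowing neutral ethanol, rather than ethoxide, to depart.)

(CH₃)₂CH–O(H)C₂H₅⁺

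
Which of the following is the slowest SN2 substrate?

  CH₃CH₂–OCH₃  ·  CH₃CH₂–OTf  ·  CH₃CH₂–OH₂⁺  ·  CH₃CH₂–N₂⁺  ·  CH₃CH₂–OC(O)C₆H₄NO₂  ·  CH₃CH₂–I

With the same alkyl group throughout, only the leaving group differentiates the rates.
A good leaving group is a weak base: the lower the pKₐ of its conjugate acid, the more readily it departs.
CH₃CH₂–N₂⁺ loses N₂: no meaningful conjugate acid; N₂ departs as an exceptionally stable neutral molecule
CH₃CH₂–OTf loses OTf⁻: pKₐ(CF₃SO₃H (triflic acid)) ≈ -14
CH₃CH₂–I loses I⁻: pKₐ(HI) ≈ -10
CH₃CH₂–OH₂⁺ loses H₂O: pKₐ(H₃O⁺) ≈ -1.7
CH₃CH₂–OC(O)C₆H₄NO₂ loses p-O₂N–C₆H₄–COO⁻: pKₐ(p-nitrobenzoic acid) ≈ 3.4
CH₃CH₂–OCH₃ loses CH₃O⁻: pKₐ(CH₃OH) ≈ 15.5

CH₃CH₂–OCH₃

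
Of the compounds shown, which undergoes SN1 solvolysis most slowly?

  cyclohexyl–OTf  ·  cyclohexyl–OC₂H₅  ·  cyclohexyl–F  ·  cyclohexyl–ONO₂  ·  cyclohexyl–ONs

cyclohexyl–OC₂H₅

With the same alkyl group throughout, only the leaving group differentiates the rates.
The more stable X⁻ (or X) is on its own — i.e. the weaker a base it is — the better a leaving group it makes.
cyclohexyl–OTf loses OTf⁻: pKₐ(CF₃SO₃H (triflic acid)) ≈ -14
cyclohexyl–ONs loses ONs⁻: pKₐ(p-O₂NC₆H₄SO₃H) ≈ -3.5
cyclohexyl–ONO₂ loses NO₃⁻: pKₐ(HNO₃) ≈ -1.3
cyclohexyl–F loses F⁻: pKₐ(HF) ≈ 3.2
cyclohexyl–OC₂H₅ loses CH₃CH₂O⁻: pKₐ(CH₃CH₂OH) ≈ 16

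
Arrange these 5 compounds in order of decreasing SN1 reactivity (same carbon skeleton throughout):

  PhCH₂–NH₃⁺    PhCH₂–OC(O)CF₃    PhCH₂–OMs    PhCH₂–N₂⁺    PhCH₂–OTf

PhCH₂–N₂⁺ > PhCH₂–OTf > PhCH₂–OMs > PhCH₂–OC(O)CF₃ > PhCH₂–NH₃⁺

Same R in every case — rank the leaving groups.
Leaving-group ability tracks the stability of the departed species; conjugate-acid pKₐ is the usual yardstick (lower pKₐ → better LG).
PhCH₂–N₂⁺ loses N₂: no meaningful conjugate acid; N₂ departs as an exceptionally stable neutral molecule
PhCH₂–OTf loses OTf⁻: pKₐ(CF₃SO₃H (triflic acid)) ≈ -14
PhCH₂–OMs loses OMs⁻: pKₐ(CH₃SO₃H (MsOH)) ≈ -1.9
PhCH₂–OC(O)CF₃ loses CF₃COO⁻: pKₐ(CF₃COOH) ≈ 0.2
PhCH₂–NH₃⁺ loses NH₃: pKₐ(NH₄⁺) ≈ 9.2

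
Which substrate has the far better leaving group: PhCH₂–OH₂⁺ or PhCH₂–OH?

From PhCH₂–OH the departing group would be OH⁻ (pKₐ(H₂O) ≈ 15.7). Strong base; essentially never leaves without prior activation.
From PhCH₂–OH₂⁺ the leaving group is H₂O (pKₐ(H₃O⁺) ≈ -1.7). Neutral; leaves from a protonated alcohol (R–OH₂⁺).
(In practice PhCH₂–OH₂⁺ is made from PhCH₂–OH by protonation with strong acid, converting the leaving group from hydroxide to neutral water.)

PhCH₂–OH₂⁺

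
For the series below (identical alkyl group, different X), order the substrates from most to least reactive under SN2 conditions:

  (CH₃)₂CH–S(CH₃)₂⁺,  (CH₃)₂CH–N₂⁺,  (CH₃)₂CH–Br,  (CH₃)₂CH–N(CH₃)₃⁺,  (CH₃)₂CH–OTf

(CH₃)₂CH–N₂⁺ > (CH₃)₂CH–OTf > (CH₃)₂CH–Br > (CH₃)₂CH–S(CH₃)₂⁺ > (CH₃)₂CH–N(CH₃)₃⁺

With the same alkyl group throughout, only the leaving group differentiates the rates.
The more stable X⁻ (or X) is on its own — i.e. the weaker a base it is — the better a leaving group it makes.
(CH₃)₂CH–N₂⁺ loses N₂: no meaningful conjugate acid; N₂ departs as an exceptionally stable neutral molecule
(CH₃)₂CH–OTf loses OTf⁻: pKₐ(CF₃SO₃H (triflic acid)) ≈ -14
(CH₃)₂CH–Br loses Br⁻: pKₐ(HBr) ≈ -9
(CH₃)₂CH–S(CH₃)₂⁺ loses SR'₂: pKₐ(R'₂SH⁺) ≈ -7
(CH₃)₂CH–N(CH₃)₃⁺ loses NR'₃: pKₐ(R'₃NH⁺) ≈ 10.7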